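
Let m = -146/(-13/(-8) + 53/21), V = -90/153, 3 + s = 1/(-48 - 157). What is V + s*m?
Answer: 15025198/142885 ≈ 105.16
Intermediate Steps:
s = -616/205 (s = -3 + 1/(-48 - 157) = -3 + 1/(-205) = -3 - 1/205 = -616/205 ≈ -3.0049)
V = -10/17 (V = -90*1/153 = -10/17 ≈ -0.58823)
m = -24528/697 (m = -146/(-13*(-⅛) + 53*(1/21)) = -146/(13/8 + 53/21) = -146/697/168 = -146*168/697 = -24528/697 ≈ -35.191)
V + s*m = -10/17 - 616/205*(-24528/697) = -10/17 + 15109248/142885 = 15025198/142885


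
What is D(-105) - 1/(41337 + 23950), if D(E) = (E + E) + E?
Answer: -20565406/65287 ≈ -315.00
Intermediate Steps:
D(E) = 3*E (D(E) = 2*E + E = 3*E)
D(-105) - 1/(41337 + 23950) = 3*(-105) - 1/(41337 + 23950) = -315 - 1/65287 = -20565406/65287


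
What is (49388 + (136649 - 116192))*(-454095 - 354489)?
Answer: -56475549480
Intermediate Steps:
(49388 + (136649 - 116192))*(-454095 - 354489) = (49388 + 20457)*(-808584) = 69845*(-808584) = -56475549480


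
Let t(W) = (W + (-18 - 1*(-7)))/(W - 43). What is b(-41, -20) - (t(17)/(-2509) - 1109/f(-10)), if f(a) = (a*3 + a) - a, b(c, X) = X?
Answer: -55742543/978510 ≈ -56.967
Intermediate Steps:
t(W) = (-11 + W)/(-43 + W) (t(W) = (W + (-18 + 7))/(-43 + W) = (W - 11)/(-43 + W) = (-11 + W)/(-43 + W))
f(a) = 3*a (f(a) = (3*a + a) - a = 4*a - a = 3*a)
b(-41, -20) - (t(17)/(-2509) - 1109/f(-10)) = -20 - (((-11 + 17)/(-43 + 17))/(-2509) - 1109/(3*(-10))) = -20 - ((6/(-26))*(-1/2509) - 1109/(-30)) = -20 - (-1/26*6*(-1/2509) - 1109*(-1/30)) = -20 - (-3/13*(-1/2509) + 1109/30) = -20 - (3/32617 + 1109/30) = -20 - 1*36172343/978510 = -20 - 36172343/978510 = -55742543/978510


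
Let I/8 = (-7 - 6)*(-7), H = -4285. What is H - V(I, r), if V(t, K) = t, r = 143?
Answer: -5013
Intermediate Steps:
I = 728 (I = 8*((-7 - 6)*(-7)) = 8*(-13*(-7)) = 8*91 = 728)
H - V(I, r) = -4285 - 1*728 = -4285 - 728 = -5013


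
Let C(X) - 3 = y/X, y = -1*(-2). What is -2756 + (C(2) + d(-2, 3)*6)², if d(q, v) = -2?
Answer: -2692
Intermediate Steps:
y = 2
C(X) = 3 + 2/X
-2756 + (C(2) + d(-2, 3)*6)² = -2756 + ((3 + 2/2) - 2*6)² = -2756 + ((3 + 2*(½)) - 12)² = -2756 + ((3 + 1) - 12)² = -2756 + (4 - 12)² = -2756 + (-8)² = -2756 + 64 = -2692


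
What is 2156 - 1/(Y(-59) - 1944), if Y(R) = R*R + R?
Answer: 3186567/1478 ≈ 2156.0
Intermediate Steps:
Y(R) = R + R² (Y(R) = R² + R = R + R²)
2156 - 1/(Y(-59) - 1944) = 2156 - 1/(-59*(1 - 59) - 1944) = 2156 - 1/(-59*(-58) - 1944) = 2156 - 1/(3422 - 1944) = 2156 - 1/1478 = 3186567/1478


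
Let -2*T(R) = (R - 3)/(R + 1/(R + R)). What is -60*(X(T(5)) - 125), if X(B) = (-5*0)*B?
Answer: 7500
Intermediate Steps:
T(R) = -(-3 + R)/(2*(R + 1/(2*R))) (T(R) = -(R - 3)/(2*(R + 1/(R + R))) = -(-3 + R)/(2*(R + 1/(2*R))))
X(B) = 0 (X(B) = 0*B = 0)
-60*(X(T(5)) - 125) = -60*(0 - 125) = -60*(-125) = 7500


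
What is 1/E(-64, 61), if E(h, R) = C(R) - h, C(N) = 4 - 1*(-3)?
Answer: 1/71 ≈ 0.014085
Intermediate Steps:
C(N) = 7 (C(N) = 4 + 3 = 7)
E(h, R) = 7 - h
1/E(-64, 61) = 1/(7 - 1*(-64)) = 1/(7 + 64) = 1/71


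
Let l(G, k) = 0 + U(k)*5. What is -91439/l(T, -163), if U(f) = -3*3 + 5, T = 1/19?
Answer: 91439/20 ≈ 4572.0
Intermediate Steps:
T = 1/19 ≈ 0.052632
U(f) = -4 (U(f) = -9 + 5 = -4)
l(G, k) = -20 (l(G, k) = 0 - 4*5 = 0 - 20 = -20)
-91439/l(T, -163) = -91439/(-20) = -91439*(-1/20) = 91439/20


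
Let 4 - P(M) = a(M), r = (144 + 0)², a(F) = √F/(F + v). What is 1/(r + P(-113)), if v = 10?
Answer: 220030660/4563435888513 - 103*I*√113/4563435888513 ≈ 4.8216e-5 - 2.3993e-10*I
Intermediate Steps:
a(F) = √F/(10 + F) (a(F) = √F/(F + 10) = √F/(10 + F))
r = 20736 (r = 144² = 20736)
P(M) = 4 - √M/(10 + M)
1/(r + P(-113)) = 1/(20736 + (40 - √(-113) + 4*(-113))/(10 - 113)) = 1/(20736 + (40 - I*√113 - 452)/(-103)) = 1/(20736 - (40 - I*√113 - 452)/103) = 1/(20736 - (-412 - I*√113)/103) = 1/(20736 + (4 + I*√113/103)) = 1/(20740 + I*√113/103)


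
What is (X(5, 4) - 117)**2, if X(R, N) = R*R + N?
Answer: 7744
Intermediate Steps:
X(R, N) = N + R**2 (X(R, N) = R**2 + N = N + R**2)
(X(5, 4) - 117)**2 = ((4 + 5**2) - 117)**2 = ((4 + 25) - 117)**2 = (29 - 117)**2 = (-88)**2 = 7744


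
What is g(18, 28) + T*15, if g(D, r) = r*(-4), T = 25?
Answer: 263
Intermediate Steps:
g(D, r) = -4*r
g(18, 28) + T*15 = -4*28 + 25*15 = -112 + 375 = 263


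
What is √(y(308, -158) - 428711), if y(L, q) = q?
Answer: I*√428869 ≈ 654.88*I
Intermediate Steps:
√(y(308, -158) - 428711) = √(-158 - 428711) = √(-428869) = I*√428869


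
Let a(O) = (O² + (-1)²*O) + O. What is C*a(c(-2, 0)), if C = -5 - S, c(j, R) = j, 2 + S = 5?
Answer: 0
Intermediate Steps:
S = 3 (S = -2 + 5 = 3)
a(O) = O² + 2*O (a(O) = (O² + 1*O) + O = (O² + O) + O = (O + O²) + O = O² + 2*O)
C = -8 (C = -5 - 1*3 = -5 - 3 = -8)
C*a(c(-2, 0)) = -(-16)*(2 - 2) = -(-16)*0 = -8*0 = 0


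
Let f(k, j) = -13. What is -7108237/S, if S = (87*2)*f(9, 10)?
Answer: 7108237/2262 ≈ 3142.5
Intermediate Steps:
S = -2262 (S = (87*2)*(-13) = 174*(-13) = -2262)
-7108237/S = -7108237/(-2262) = -7108237*(-1/2262) = 7108237/2262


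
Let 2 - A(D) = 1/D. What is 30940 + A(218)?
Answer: 6745355/218 ≈ 30942.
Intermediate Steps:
A(D) = 2 - 1/D
30940 + A(218) = 30940 + (2 - 1/218) = 30940 + 435/218 = 6745355/218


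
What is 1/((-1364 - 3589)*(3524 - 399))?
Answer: -1/15478125 ≈ -6.4607e-8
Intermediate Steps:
1/((-1364 - 3589)*(3524 - 399)) = 1/(-4953*3125) = 1/(-15478125) = -1/15478125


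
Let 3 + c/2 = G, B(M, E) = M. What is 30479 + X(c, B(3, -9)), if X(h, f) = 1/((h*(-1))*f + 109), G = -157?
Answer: 32582052/1069 ≈ 30479.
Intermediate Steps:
c = -320 (c = -6 + 2*(-157) = -6 - 314 = -320)
X(h, f) = 1/(109 - f*h) (X(h, f) = 1/((-h)*f + 109) = 1/(-f*h + 109) = 1/(109 - f*h))
30479 + X(c, B(3, -9)) = 30479 - 1/(-109 + 3*(-320)) = 30479 - 1/(-109 - 960) = 30479 - 1/(-1069) = 30479 - 1*(-1/1069) = 30479 + 1/1069 = 32582052/1069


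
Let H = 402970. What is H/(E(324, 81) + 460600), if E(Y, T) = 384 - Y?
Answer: 40297/46066 ≈ 0.87477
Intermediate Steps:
H/(E(324, 81) + 460600) = 402970/((384 - 1*324) + 460600) = 402970/((384 - 324) + 460600) = 402970/(60 + 460600) = 402970/460660 = 402970*(1/460660) = 40297/46066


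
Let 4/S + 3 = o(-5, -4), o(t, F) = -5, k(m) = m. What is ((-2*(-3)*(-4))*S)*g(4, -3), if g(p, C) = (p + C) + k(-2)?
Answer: -12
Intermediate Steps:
S = -½ (S = 4/(-3 - 5) = 4/(-8) = 4*(-⅛) = -½ ≈ -0.50000)
g(p, C) = -2 + C + p (g(p, C) = (p + C) - 2 = (C + p) - 2 = -2 + C + p)
((-2*(-3)*(-4))*S)*g(4, -3) = ((-2*(-3)*(-4))*(-½))*(-2 - 3 + 4) = ((6*(-4))*(-½))*(-1) = -24*(-½)*(-1) = 12*(-1) = -12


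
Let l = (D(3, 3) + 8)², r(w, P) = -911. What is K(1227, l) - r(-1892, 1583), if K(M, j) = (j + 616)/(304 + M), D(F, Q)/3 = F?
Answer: 1395646/1531 ≈ 911.59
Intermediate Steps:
D(F, Q) = 3*F
l = 289 (l = (3*3 + 8)² = (9 + 8)² = 17² = 289)
K(M, j) = (616 + j)/(304 + M)
K(1227, l) - r(-1892, 1583) = (616 + 289)/(304 + 1227) - 1*(-911) = 905/1531 + 911 = 1395646/1531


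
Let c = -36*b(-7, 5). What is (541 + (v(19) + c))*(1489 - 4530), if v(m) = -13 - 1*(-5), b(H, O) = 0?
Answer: -1620853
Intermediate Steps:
v(m) = -8 (v(m) = -13 + 5 = -8)
c = 0 (c = -36*0 = 0)
(541 + (v(19) + c))*(1489 - 4530) = (541 + (-8 + 0))*(1489 - 4530) = (541 - 8)*(-3041) = 533*(-3041) = -1620853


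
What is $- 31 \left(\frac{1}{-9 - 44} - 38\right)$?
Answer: $\frac{62465}{53} \approx 1178.6$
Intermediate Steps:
$- 31 \left(\frac{1}{-9 - 44} - 38\right) = - 31 \left(\frac{1}{-53} - 38\right) = - 31 \left(- \frac{1}{53} - 38\right) = \left(-31\right) \left(- \frac{2015}{53}\right) = \frac{62465}{53}$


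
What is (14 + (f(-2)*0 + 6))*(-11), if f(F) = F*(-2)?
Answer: -220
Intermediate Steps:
f(F) = -2*F
(14 + (f(-2)*0 + 6))*(-11) = (14 + (-2*(-2)*0 + 6))*(-11) = (14 + (4*0 + 6))*(-11) = (14 + (0 + 6))*(-11) = (14 + 6)*(-11) = 20*(-11) = -220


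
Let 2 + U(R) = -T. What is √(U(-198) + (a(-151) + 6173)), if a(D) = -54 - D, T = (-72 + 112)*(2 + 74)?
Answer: 2*√807 ≈ 56.815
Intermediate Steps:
T = 3040 (T = 40*76 = 3040)
U(R) = -3042 (U(R) = -2 - 1*3040 = -2 - 3040 = -3042)
√(U(-198) + (a(-151) + 6173)) = √(-3042 + ((-54 - 1*(-151)) + 6173)) = √(-3042 + ((-54 + 151) + 6173)) = √(-3042 + (97 + 6173)) = √(-3042 + 6270) = √3228 = 2*√807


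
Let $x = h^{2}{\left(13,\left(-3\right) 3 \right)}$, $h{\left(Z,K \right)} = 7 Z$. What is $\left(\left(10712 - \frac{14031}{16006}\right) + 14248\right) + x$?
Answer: $\frac{532041415}{16006} \approx 33240.0$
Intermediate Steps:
$x = 8281$ ($x = \left(7 \cdot 13\right)^{2} = 91^{2} = 8281$)
$\left(\left(10712 - \frac{14031}{16006}\right) + 14248\right) + x = \left(\left(10712 - \frac{14031}{16006}\right) + 14248\right) + 8281 = \left(\frac{171442241}{16006} + 14248\right) + 8281 = \frac{399495729}{16006} + 8281 = \frac{532041415}{16006}$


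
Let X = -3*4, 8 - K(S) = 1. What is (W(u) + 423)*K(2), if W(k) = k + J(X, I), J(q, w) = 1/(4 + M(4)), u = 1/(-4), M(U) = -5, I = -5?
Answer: 11809/4 ≈ 2952.3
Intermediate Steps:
K(S) = 7 (K(S) = 8 - 1*1 = 8 - 1 = 7)
u = -¼ ≈ -0.25000
X = -12
J(q, w) = -1 (J(q, w) = 1/(4 - 5) = 1/(-1) = -1)
W(k) = -1 + k (W(k) = k - 1 = -1 + k)
(W(u) + 423)*K(2) = ((-1 - ¼) + 423)*7 = (-5/4 + 423)*7 = (1687/4)*7 = 11809/4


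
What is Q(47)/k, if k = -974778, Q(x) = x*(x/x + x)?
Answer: -376/162463 ≈ -0.0023144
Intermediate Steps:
Q(x) = x*(1 + x)
Q(47)/k = (47*(1 + 47))/(-974778) = (47*48)*(-1/974778) = 2256*(-1/974778) = -376/162463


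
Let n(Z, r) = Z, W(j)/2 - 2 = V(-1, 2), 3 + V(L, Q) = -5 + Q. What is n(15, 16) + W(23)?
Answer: 7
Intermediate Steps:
V(L, Q) = -8 + Q (V(L, Q) = -3 + (-5 + Q) = -8 + Q)
W(j) = -8 (W(j) = 4 + 2*(-8 + 2) = 4 + 2*(-6) = 4 - 12 = -8)
n(15, 16) + W(23) = 15 - 8 = 7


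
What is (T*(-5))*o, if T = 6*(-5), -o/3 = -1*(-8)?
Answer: -3600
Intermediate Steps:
o = -24 (o = -(-3)*(-8) = -3*8 = -24)
T = -30
(T*(-5))*o = -30*(-5)*(-24) = 150*(-24) = -3600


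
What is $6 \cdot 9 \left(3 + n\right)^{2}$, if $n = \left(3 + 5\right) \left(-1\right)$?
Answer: $1350$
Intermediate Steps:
$n = -8$ ($n = 8 \left(-1\right) = -8$)
$6 \cdot 9 \left(3 + n\right)^{2} = 6 \cdot 9 \left(3 - 8\right)^{2} = 54 \left(-5\right)^{2} = 54 \cdot 25 = 1350$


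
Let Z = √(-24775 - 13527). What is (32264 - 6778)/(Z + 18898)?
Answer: 21892474/16235123 - 12743*I*√38302/178586353 ≈ 1.3485 - 0.013965*I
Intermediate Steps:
Z = I*√38302 (Z = √(-38302) = I*√38302 ≈ 195.71*I)
(32264 - 6778)/(Z + 18898) = (32264 - 6778)/(I*√38302 + 18898) = 25486/(18898 + I*√38302)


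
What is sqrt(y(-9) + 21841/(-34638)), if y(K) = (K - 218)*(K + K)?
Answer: sqrt(4901589677226)/34638 ≈ 63.917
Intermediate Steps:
y(K) = 2*K*(-218 + K) (y(K) = (-218 + K)*(2*K) = 2*K*(-218 + K))
sqrt(y(-9) + 21841/(-34638)) = sqrt(2*(-9)*(-218 - 9) + 21841/(-34638)) = sqrt(2*(-9)*(-227) + 21841*(-1/34638)) = sqrt(4086 - 21841/34638) = sqrt(141509027/34638) = sqrt(4901589677226)/34638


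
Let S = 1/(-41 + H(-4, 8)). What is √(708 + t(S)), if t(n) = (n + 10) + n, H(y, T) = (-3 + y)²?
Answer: 13*√17/2 ≈ 26.800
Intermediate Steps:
S = ⅛ (S = 1/(-41 + (-3 - 4)²) = 1/(-41 + (-7)²) = 1/(-41 + 49) = 1/8 = ⅛ ≈ 0.12500)
t(n) = 10 + 2*n (t(n) = (10 + n) + n = 10 + 2*n)
√(708 + t(S)) = √(708 + (10 + 2*(⅛))) = √(708 + (10 + ¼)) = √(708 + 41/4) = √(2873/4) = 13*√17/2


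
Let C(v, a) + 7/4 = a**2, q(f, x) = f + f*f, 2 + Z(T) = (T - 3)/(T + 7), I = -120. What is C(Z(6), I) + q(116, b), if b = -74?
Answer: 111881/4 ≈ 27970.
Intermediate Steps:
Z(T) = -2 + (-3 + T)/(7 + T) (Z(T) = -2 + (T - 3)/(T + 7) = -2 + (-3 + T)/(7 + T))
q(f, x) = f + f**2
C(v, a) = -7/4 + a**2
C(Z(6), I) + q(116, b) = (-7/4 + (-120)**2) + 116*(1 + 116) = (-7/4 + 14400) + 116*117 = 57593/4 + 13572 = 111881/4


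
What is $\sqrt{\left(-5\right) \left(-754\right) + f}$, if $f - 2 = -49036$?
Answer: $4 i \sqrt{2829} \approx 212.75 i$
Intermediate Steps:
$f = -49034$ ($f = 2 - 49036 = -49034$)
$\sqrt{\left(-5\right) \left(-754\right) + f} = \sqrt{\left(-5\right) \left(-754\right) - 49034} = \sqrt{3770 - 49034} = \sqrt{-45264} = 4 i \sqrt{2829}$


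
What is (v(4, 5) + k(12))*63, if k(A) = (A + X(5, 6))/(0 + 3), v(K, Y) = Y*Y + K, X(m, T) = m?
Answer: 2184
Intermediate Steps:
v(K, Y) = K + Y² (v(K, Y) = Y² + K = K + Y²)
k(A) = 5/3 + A/3 (k(A) = (A + 5)/(0 + 3) = (5 + A)/3 = (5 + A)*(⅓) = 5/3 + A/3)
(v(4, 5) + k(12))*63 = ((4 + 5²) + (5/3 + (⅓)*12))*63 = ((4 + 25) + (5/3 + 4))*63 = (29 + 17/3)*63 = (104/3)*63 = 2184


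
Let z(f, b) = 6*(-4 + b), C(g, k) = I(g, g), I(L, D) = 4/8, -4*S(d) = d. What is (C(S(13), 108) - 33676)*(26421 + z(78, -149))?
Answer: -1717652553/2 ≈ -8.5883e+8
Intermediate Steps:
S(d) = -d/4
I(L, D) = ½ (I(L, D) = 4*(⅛) = ½)
C(g, k) = ½
z(f, b) = -24 + 6*b
(C(S(13), 108) - 33676)*(26421 + z(78, -149)) = (½ - 33676)*(26421 + (-24 + 6*(-149))) = -67351*(26421 + (-24 - 894))/2 = -67351*(26421 - 918)/2 = -67351/2*25503 = -1717652553/2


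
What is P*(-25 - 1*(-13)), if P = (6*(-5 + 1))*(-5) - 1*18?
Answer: -1224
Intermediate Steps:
P = 102 (P = (6*(-4))*(-5) - 18 = -24*(-5) - 18 = 120 - 18 = 102)
P*(-25 - 1*(-13)) = 102*(-25 - 1*(-13)) = 102*(-25 + 13) = 102*(-12) = -1224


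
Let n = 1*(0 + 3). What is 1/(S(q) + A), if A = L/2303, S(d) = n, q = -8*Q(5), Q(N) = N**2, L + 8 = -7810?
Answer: -2303/909 ≈ -2.5336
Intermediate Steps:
L = -7818 (L = -8 - 7810 = -7818)
n = 3 (n = 1*3 = 3)
q = -200 (q = -8*5**2 = -8*25 = -200)
S(d) = 3
A = -7818/2303 ≈ -3.3947
1/(S(q) + A) = 1/(3 - 7818/2303) = 1/(-909/2303) = -2303/909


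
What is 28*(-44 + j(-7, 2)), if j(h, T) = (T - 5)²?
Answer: -980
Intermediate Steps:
j(h, T) = (-5 + T)²
28*(-44 + j(-7, 2)) = 28*(-44 + (-5 + 2)²) = 28*(-44 + (-3)²) = 28*(-44 + 9) = 28*(-35) = -980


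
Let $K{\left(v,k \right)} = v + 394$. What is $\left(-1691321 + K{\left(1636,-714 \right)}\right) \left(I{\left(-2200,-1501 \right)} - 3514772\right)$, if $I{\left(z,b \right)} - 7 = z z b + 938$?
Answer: $12278364704766657$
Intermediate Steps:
$K{\left(v,k \right)} = 394 + v$
$I{\left(z,b \right)} = 945 + b z^{2}$ ($I{\left(z,b \right)} = 7 + \left(z z b + 938\right) = 7 + \left(z^{2} b + 938\right) = 7 + \left(b z^{2} + 938\right) = 7 + \left(938 + b z^{2}\right) = 945 + b z^{2}$)
$\left(-1691321 + K{\left(1636,-714 \right)}\right) \left(I{\left(-2200,-1501 \right)} - 3514772\right) = \left(-1691321 + \left(394 + 1636\right)\right) \left(\left(945 - 1501 \left(-2200\right)^{2}\right) - 3514772\right) = \left(-1691321 + 2030\right) \left(\left(945 - 7264840000\right) - 3514772\right) = - 1689291 \left(\left(945 - 7264840000\right) - 3514772\right) = - 1689291 \left(-7264839055 - 3514772\right) = \left(-1689291\right) \left(-7268353827\right) = 12278364704766657$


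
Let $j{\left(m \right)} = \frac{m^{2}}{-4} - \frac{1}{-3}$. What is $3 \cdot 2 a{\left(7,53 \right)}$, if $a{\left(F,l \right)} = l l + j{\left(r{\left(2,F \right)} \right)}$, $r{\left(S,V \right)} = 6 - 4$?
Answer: $16850$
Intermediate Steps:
$r{\left(S,V \right)} = 2$
$j{\left(m \right)} = \frac{1}{3} - \frac{m^{2}}{4}$ ($j{\left(m \right)} = m^{2} \left(- \frac{1}{4}\right) - - \frac{1}{3} = - \frac{m^{2}}{4} + \frac{1}{3} = \frac{1}{3} - \frac{m^{2}}{4}$)
$a{\left(F,l \right)} = - \frac{2}{3} + l^{2}$ ($a{\left(F,l \right)} = l l + \left(\frac{1}{3} - \frac{2^{2}}{4}\right) = l^{2} + \left(\frac{1}{3} - 1\right) = l^{2} - \frac{2}{3} = - \frac{2}{3} + l^{2}$)
$3 \cdot 2 a{\left(7,53 \right)} = 3 \cdot 2 \left(- \frac{2}{3} + 53^{2}\right) = 6 \left(- \frac{2}{3} + 2809\right) = 6 \cdot \frac{8425}{3} = 16850$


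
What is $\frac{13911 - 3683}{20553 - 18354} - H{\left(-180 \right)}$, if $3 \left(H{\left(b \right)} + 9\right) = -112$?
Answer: $\frac{112115}{2199} \approx 50.985$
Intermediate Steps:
$H{\left(b \right)} = - \frac{139}{3}$ ($H{\left(b \right)} = -9 + \frac{1}{3} \left(-112\right) = -9 - \frac{112}{3} = - \frac{139}{3}$)
$\frac{13911 - 3683}{20553 - 18354} - H{\left(-180 \right)} = \frac{13911 - 3683}{20553 - 18354} - - \frac{139}{3} = \frac{10228}{2199} + \frac{139}{3} = \frac{112115}{2199}$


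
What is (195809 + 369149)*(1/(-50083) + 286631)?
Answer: 8110164385884376/50083 ≈ 1.6193e+11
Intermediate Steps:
(195809 + 369149)*(1/(-50083) + 286631) = 564958*(-1/50083 + 286631) = 564958*(14355340372/50083) = 8110164385884376/50083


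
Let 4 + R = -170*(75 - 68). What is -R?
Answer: 1194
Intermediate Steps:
R = -1194 (R = -4 - 170*(75 - 68) = -4 - 170*7 = -4 - 1190 = -1194)
-R = -1*(-1194) = 1194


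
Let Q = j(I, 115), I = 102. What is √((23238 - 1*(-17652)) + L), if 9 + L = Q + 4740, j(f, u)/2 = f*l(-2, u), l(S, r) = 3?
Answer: 3*√5137 ≈ 215.02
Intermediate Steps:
j(f, u) = 6*f (j(f, u) = 2*(f*3) = 2*(3*f) = 6*f)
Q = 612 (Q = 6*102 = 612)
L = 5343 (L = -9 + (612 + 4740) = -9 + 5352 = 5343)
√((23238 - 1*(-17652)) + L) = √((23238 - 1*(-17652)) + 5343) = √((23238 + 17652) + 5343) = √(40890 + 5343) = √46233 = 3*√5137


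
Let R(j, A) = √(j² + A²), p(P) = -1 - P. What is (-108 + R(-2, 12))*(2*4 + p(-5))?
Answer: -1296 + 24*√37 ≈ -1150.0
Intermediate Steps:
R(j, A) = √(A² + j²)
(-108 + R(-2, 12))*(2*4 + p(-5)) = (-108 + √(12² + (-2)²))*(2*4 + (-1 - 1*(-5))) = (-108 + √(144 + 4))*(8 + (-1 + 5)) = (-108 + √148)*(8 + 4) = (-108 + 2*√37)*12 = -1296 + 24*√37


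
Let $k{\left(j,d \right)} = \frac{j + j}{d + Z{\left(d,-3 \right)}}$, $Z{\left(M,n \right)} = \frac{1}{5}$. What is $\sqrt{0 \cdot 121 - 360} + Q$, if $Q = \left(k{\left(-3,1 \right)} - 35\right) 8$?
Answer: $-320 + 6 i \sqrt{10} \approx -320.0 + 18.974 i$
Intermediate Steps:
$Z{\left(M,n \right)} = \frac{1}{5}$
$k{\left(j,d \right)} = \frac{2 j}{\frac{1}{5} + d}$ ($k{\left(j,d \right)} = \frac{j + j}{d + \frac{1}{5}} = \frac{2 j}{\frac{1}{5} + d}$)
$Q = -320$ ($Q = \left(10 \left(-3\right) \frac{1}{1 + 5 \cdot 1} - 35\right) 8 = \left(10 \left(-3\right) \frac{1}{1 + 5} - 35\right) 8 = \left(10 \left(-3\right) \frac{1}{6} - 35\right) 8 = \left(-5 - 35\right) 8 = \left(-40\right) 8 = -320$)
$\sqrt{0 \cdot 121 - 360} + Q = \sqrt{0 \cdot 121 - 360} - 320 = \sqrt{0 - 360} - 320 = \sqrt{-360} - 320 = 6 i \sqrt{10} - 320 = -320 + 6 i \sqrt{10}$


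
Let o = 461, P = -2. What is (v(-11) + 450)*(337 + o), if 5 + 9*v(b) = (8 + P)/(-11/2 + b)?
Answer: 11834606/33 ≈ 3.5862e+5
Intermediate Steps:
v(b) = -5/9 + 2/(3*(-11/2 + b)) (v(b) = -5/9 + ((8 - 2)/(-11/2 + b))/9 = -5/9 + (6/(-11*½ + b))/9 = -5/9 + (6/(-11/2 + b))/9 = -5/9 + 2/(3*(-11/2 + b)))
(v(-11) + 450)*(337 + o) = ((67 - 10*(-11))/(9*(-11 + 2*(-11))) + 450)*(337 + 461) = ((67 + 110)/(9*(-11 - 22)) + 450)*798 = ((⅑)*177/(-33) + 450)*798 = ((⅑)*(-1/33)*177 + 450)*798 = (-59/99 + 450)*798 = (44491/99)*798 = 11834606/33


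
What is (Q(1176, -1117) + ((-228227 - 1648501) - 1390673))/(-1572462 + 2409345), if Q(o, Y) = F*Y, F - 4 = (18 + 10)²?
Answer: -4147597/836883 ≈ -4.9560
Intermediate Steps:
F = 788 (F = 4 + (18 + 10)² = 4 + 28² = 4 + 784 = 788)
Q(o, Y) = 788*Y
(Q(1176, -1117) + ((-228227 - 1648501) - 1390673))/(-1572462 + 2409345) = (788*(-1117) + ((-228227 - 1648501) - 1390673))/(-1572462 + 2409345) = (-880196 + (-1876728 - 1390673))/836883 = (-880196 - 3267401)*(1/836883) = -4147597*1/836883 = -4147597/836883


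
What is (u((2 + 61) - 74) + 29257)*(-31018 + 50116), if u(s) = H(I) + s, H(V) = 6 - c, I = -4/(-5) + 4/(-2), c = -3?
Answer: 558711990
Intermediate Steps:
I = -6/5 (I = -4*(-⅕) + 4*(-½) = ⅘ - 2 = -6/5 ≈ -1.2000)
H(V) = 9 (H(V) = 6 - 1*(-3) = 6 + 3 = 9)
u(s) = 9 + s
(u((2 + 61) - 74) + 29257)*(-31018 + 50116) = ((9 + ((2 + 61) - 74)) + 29257)*(-31018 + 50116) = ((9 + (63 - 74)) + 29257)*19098 = ((9 - 11) + 29257)*19098 = (-2 + 29257)*19098 = 29255*19098 = 558711990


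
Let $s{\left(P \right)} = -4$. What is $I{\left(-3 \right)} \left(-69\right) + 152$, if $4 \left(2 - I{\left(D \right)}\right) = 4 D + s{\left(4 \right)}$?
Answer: $-262$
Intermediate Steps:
$I{\left(D \right)} = 3 - D$ ($I{\left(D \right)} = 2 - \frac{4 D - 4}{4} = 2 - \frac{-4 + 4 D}{4} = 2 - \left(-1 + D\right) = 3 - D$)
$I{\left(-3 \right)} \left(-69\right) + 152 = \left(3 - -3\right) \left(-69\right) + 152 = \left(3 + 3\right) \left(-69\right) + 152 = 6 \left(-69\right) + 152 = -414 + 152 = -262$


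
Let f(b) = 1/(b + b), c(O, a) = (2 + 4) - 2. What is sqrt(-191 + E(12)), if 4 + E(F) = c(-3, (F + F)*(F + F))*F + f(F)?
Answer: I*sqrt(21162)/12 ≈ 12.123*I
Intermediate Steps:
c(O, a) = 4 (c(O, a) = 6 - 2 = 4)
f(b) = 1/(2*b)
E(F) = -4 + 1/(2*F) + 4*F (E(F) = -4 + (4*F + 1/(2*F)) = -4 + (1/(2*F) + 4*F) = -4 + 1/(2*F) + 4*F)
sqrt(-191 + E(12)) = sqrt(-191 + (-4 + (1/2)/12 + 4*12)) = sqrt(-191 + (-4 + (1/2)*(1/12) + 48)) = sqrt(-191 + (-4 + 1/24 + 48)) = sqrt(-191 + 1057/24) = sqrt(-3527/24) = I*sqrt(21162)/12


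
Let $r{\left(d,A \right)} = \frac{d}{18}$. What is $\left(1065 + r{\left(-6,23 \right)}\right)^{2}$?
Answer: $\frac{10201636}{9} \approx 1.1335 \cdot 10^{6}$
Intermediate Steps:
$r{\left(d,A \right)} = \frac{d}{18}$ ($r{\left(d,A \right)} = d \frac{1}{18} = \frac{d}{18}$)
$\left(1065 + r{\left(-6,23 \right)}\right)^{2} = \left(1065 + \frac{1}{18} \left(-6\right)\right)^{2} = \left(1065 - \frac{1}{3}\right)^{2} = \left(\frac{3194}{3}\right)^{2} = \frac{10201636}{9}$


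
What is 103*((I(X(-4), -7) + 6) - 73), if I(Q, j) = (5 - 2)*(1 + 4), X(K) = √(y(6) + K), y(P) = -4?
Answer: -5356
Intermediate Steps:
X(K) = √(-4 + K)
I(Q, j) = 15 (I(Q, j) = 3*5 = 15)
103*((I(X(-4), -7) + 6) - 73) = 103*((15 + 6) - 73) = 103*(21 - 73) = 103*(-52) = -5356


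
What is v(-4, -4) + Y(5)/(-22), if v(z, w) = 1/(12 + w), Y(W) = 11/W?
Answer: 1/40 ≈ 0.025000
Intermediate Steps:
v(-4, -4) + Y(5)/(-22) = 1/(12 - 4) + (11/5)/(-22) = 1/8 - 1/(2*5) = ⅛ - 1/22*11/5 = ⅛ - ⅒ = 1/40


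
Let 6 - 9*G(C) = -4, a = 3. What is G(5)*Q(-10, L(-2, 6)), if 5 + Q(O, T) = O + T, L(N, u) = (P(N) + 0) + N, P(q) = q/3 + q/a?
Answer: -550/27 ≈ -20.370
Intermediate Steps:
G(C) = 10/9 (G(C) = ⅔ - ⅑*(-4) = ⅔ + 4/9 = 10/9)
P(q) = 2*q/3 (P(q) = q/3 + q/3 = 2*q/3)
L(N, u) = 5*N/3 (L(N, u) = (2*N/3 + 0) + N = 2*N/3 + N = 5*N/3)
Q(O, T) = -5 + O + T (Q(O, T) = -5 + (O + T) = -5 + O + T)
G(5)*Q(-10, L(-2, 6)) = 10*(-5 - 10 + (5/3)*(-2))/9 = 10*(-5 - 10 - 10/3)/9 = (10/9)*(-55/3) = -550/27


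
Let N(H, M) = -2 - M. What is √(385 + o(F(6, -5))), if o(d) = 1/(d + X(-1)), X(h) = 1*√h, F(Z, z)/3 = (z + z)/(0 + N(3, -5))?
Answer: √(3926375 - 101*I)/101 ≈ 19.619 - 0.00025233*I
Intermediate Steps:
F(Z, z) = 2*z (F(Z, z) = 3*((z + z)/(0 + (-2 - 1*(-5)))) = 3*((2*z)/(0 + (-2 + 5))) = 3*((2*z)/(0 + 3)) = 3*((2*z)/3) = 3*((2*z)*(⅓)) = 3*(2*z/3) = 2*z)
X(h) = √h
o(d) = 1/(I + d) (o(d) = 1/(d + √(-1)) = 1/(d + I) = 1/(I + d))
√(385 + o(F(6, -5))) = √(385 + 1/(I + 2*(-5))) = √(385 + 1/(I - 10)) = √(385 + 1/(-10 + I)) = √(385 + (-10 - I)/101)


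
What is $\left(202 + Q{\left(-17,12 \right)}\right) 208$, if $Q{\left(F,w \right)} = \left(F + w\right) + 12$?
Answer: $43472$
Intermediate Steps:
$Q{\left(F,w \right)} = 12 + F + w$
$\left(202 + Q{\left(-17,12 \right)}\right) 208 = \left(202 + \left(12 - 17 + 12\right)\right) 208 = \left(202 + 7\right) 208 = 209 \cdot 208 = 43472$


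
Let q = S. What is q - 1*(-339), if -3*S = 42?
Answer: 325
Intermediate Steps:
S = -14 (S = -⅓*42 = -14)
q = -14
q - 1*(-339) = -14 - 1*(-339) = -14 + 339 = 325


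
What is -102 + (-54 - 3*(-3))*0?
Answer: -102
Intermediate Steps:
-102 + (-54 - 3*(-3))*0 = -102 + (-54 - 1*(-9))*0 = -102 + (-54 + 9)*0 = -102 - 45*0 = -102 + 0 = -102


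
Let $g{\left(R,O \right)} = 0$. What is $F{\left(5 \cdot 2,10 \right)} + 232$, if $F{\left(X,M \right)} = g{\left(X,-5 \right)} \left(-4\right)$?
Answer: $232$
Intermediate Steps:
$F{\left(X,M \right)} = 0$ ($F{\left(X,M \right)} = 0 \left(-4\right) = 0$)
$F{\left(5 \cdot 2,10 \right)} + 232 = 0 + 232 = 232$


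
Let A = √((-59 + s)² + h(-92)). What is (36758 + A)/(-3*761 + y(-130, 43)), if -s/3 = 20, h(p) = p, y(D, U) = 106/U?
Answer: -1580594/98063 - 43*√14069/98063 ≈ -16.170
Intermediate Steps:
s = -60 (s = -3*20 = -60)
A = √14069 (A = √((-59 - 60)² - 92) = √((-119)² - 92) = √(14161 - 92) = √14069 ≈ 118.61)
(36758 + A)/(-3*761 + y(-130, 43)) = (36758 + √14069)/(-3*761 + 106/43) = (36758 + √14069)/(-2283 + 106*(1/43)) = (36758 + √14069)/(-2283 + 106/43) = (36758 + √14069)/(-98063/43) = (36758 + √14069)*(-43/98063) = -1580594/98063 - 43*√14069/98063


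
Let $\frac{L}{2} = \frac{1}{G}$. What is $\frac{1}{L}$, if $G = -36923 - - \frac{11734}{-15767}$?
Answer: $- \frac{582176675}{31534} \approx -18462.0$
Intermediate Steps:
$G = - \frac{582176675}{15767}$ ($G = -36923 - \left(-11734\right) \left(- \frac{1}{15767}\right) = -36923 - \frac{11734}{15767} = - \frac{582176675}{15767} \approx -36924.0$)
$L = - \frac{31534}{582176675}$ ($L = \frac{2}{- \frac{582176675}{15767}} = 2 \left(- \frac{15767}{582176675}\right) = - \frac{31534}{582176675} \approx -5.4166 \cdot 10^{-5}$)
$\frac{1}{L} = \frac{1}{- \frac{31534}{582176675}} = - \frac{582176675}{31534}$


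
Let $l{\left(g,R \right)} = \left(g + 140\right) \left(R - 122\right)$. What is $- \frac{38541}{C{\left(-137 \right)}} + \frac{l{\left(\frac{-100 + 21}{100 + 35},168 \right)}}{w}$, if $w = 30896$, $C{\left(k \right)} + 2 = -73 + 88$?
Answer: $- \frac{80370857201}{27111240} \approx -2964.5$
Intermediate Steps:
$l{\left(g,R \right)} = \left(-122 + R\right) \left(140 + g\right)$ ($l{\left(g,R \right)} = \left(140 + g\right) \left(-122 + R\right) = \left(-122 + R\right) \left(140 + g\right)$)
$C{\left(k \right)} = 13$ ($C{\left(k \right)} = -2 + \left(-73 + 88\right) = -2 + 15 = 13$)
$- \frac{38541}{C{\left(-137 \right)}} + \frac{l{\left(\frac{-100 + 21}{100 + 35},168 \right)}}{w} = - \frac{38541}{13} + \frac{-17080 - 122 \frac{-100 + 21}{100 + 35} + 140 \cdot 168 + 168 \frac{-100 + 21}{100 + 35}}{30896} = \left(-38541\right) \frac{1}{13} + \left(-17080 - 122 \left(- \frac{79}{135}\right) + 23520 + 168 \left(- \frac{79}{135}\right)\right) \frac{1}{30896} = - \frac{38541}{13} + \left(-17080 - 122 \left(\left(-79\right) \frac{1}{135}\right) + 23520 + 168 \left(\left(-79\right) \frac{1}{135}\right)\right) \frac{1}{30896} = - \frac{38541}{13} + \left(-17080 - - \frac{9638}{135} + 23520 + 168 \left(- \frac{79}{135}\right)\right) \frac{1}{30896} = - \frac{38541}{13} + \left(-17080 + \frac{9638}{135} + 23520 - \frac{4424}{45}\right) \frac{1}{30896} = - \frac{38541}{13} + \frac{865766}{135} \cdot \frac{1}{30896} = - \frac{38541}{13} + \frac{432883}{2085480} = - \frac{80370857201}{27111240}$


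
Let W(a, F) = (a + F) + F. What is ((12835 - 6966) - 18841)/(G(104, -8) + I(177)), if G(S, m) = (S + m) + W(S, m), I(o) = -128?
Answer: -3243/14 ≈ -231.64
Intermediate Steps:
W(a, F) = a + 2*F (W(a, F) = (F + a) + F = a + 2*F)
G(S, m) = 2*S + 3*m (G(S, m) = (S + m) + (S + 2*m) = 2*S + 3*m)
((12835 - 6966) - 18841)/(G(104, -8) + I(177)) = ((12835 - 6966) - 18841)/((2*104 + 3*(-8)) - 128) = (5869 - 18841)/((208 - 24) - 128) = -12972/(184 - 128) = -12972/56 = -12972*1/56 = -3243/14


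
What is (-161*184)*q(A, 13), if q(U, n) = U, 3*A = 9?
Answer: -88872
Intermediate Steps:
A = 3 (A = (⅓)*9 = 3)
(-161*184)*q(A, 13) = -161*184*3 = -29624*3 = -88872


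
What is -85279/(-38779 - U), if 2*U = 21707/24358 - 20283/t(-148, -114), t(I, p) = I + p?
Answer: 272116590542/123864768679 ≈ 2.1969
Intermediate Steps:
U = 124935137/3190898 (U = (21707/24358 - 20283/(-148 - 114))/2 = (21707*(1/24358) - 20283/(-262))/2 = (21707/24358 - 20283*(-1/262))/2 = (21707/24358 + 20283/262)/2 = (1/2)*(124935137/1595449) = 124935137/3190898 ≈ 39.154)
-85279/(-38779 - U) = -85279/(-38779 - 1*124935137/3190898) = -85279/(-38779 - 124935137/3190898) = -85279/(-123864768679/3190898) = -85279*(-3190898/123864768679) = 272116590542/123864768679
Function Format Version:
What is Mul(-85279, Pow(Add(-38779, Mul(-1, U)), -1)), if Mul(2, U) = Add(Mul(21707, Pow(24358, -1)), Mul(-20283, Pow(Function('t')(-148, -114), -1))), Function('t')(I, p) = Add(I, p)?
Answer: Rational(272116590542, 123864768679) ≈ 2.1969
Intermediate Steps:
U = Rational(124935137, 3190898) (U = Mul(Rational(1, 2), Add(Mul(21707, Pow(24358, -1)), Mul(-20283, Pow(Add(-148, -114), -1)))) = Mul(Rational(1, 2), Add(Mul(21707, Rational(1, 24358)), Mul(-20283, Pow(-262, -1)))) = Mul(Rational(1, 2), Add(Rational(21707, 24358), Mul(-20283, Rational(-1, 262)))) = Mul(Rational(1, 2), Add(Rational(21707, 24358), Rational(20283, 262))) = Mul(Rational(1, 2), Rational(124935137, 1595449)) = Rational(124935137, 3190898) ≈ 39.154)
Mul(-85279, Pow(Add(-38779, Mul(-1, U)), -1)) = Mul(-85279, Pow(Add(-38779, Mul(-1, Rational(124935137, 3190898))), -1)) = Mul(-85279, Pow(Add(-38779, Rational(-124935137, 3190898)), -1)) = Mul(-85279, Pow(Rational(-123864768679, 3190898), -1)) = Mul(-85279, Rational(-3190898, 123864768679)) = Rational(272116590542, 123864768679)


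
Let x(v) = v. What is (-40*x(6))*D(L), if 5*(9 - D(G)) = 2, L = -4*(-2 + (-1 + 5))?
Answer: -2064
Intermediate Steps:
L = -8 (L = -4*(-2 + 4) = -4*2 = -8)
D(G) = 43/5 (D(G) = 9 - ⅕*2 = 9 - ⅖ = 43/5)
(-40*x(6))*D(L) = -40*6*(43/5) = -240*43/5 = -2064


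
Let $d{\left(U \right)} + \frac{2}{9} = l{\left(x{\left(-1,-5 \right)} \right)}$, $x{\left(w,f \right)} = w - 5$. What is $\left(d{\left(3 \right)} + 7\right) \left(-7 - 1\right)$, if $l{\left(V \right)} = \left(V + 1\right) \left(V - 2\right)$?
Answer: $- \frac{3368}{9} \approx -374.22$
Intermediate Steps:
$x{\left(w,f \right)} = -5 + w$ ($x{\left(w,f \right)} = w - 5 = -5 + w$)
$l{\left(V \right)} = \left(1 + V\right) \left(-2 + V\right)$
$d{\left(U \right)} = \frac{358}{9}$ ($d{\left(U \right)} = - \frac{2}{9} - \left(-4 - \left(-5 - 1\right)^{2}\right) = - \frac{2}{9} - \left(-4 - 36\right) = - \frac{2}{9} + \left(-2 + 36 + 6\right) = - \frac{2}{9} + 40 = \frac{358}{9}$)
$\left(d{\left(3 \right)} + 7\right) \left(-7 - 1\right) = \left(\frac{358}{9} + 7\right) \left(-7 - 1\right) = \frac{421}{9} \left(-8\right) = - \frac{3368}{9}$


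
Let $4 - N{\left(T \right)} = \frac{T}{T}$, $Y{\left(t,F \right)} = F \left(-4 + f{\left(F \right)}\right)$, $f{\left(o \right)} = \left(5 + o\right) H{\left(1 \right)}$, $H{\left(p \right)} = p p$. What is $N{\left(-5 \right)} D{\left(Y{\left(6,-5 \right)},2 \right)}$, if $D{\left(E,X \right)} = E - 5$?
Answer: $45$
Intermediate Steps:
$H{\left(p \right)} = p^{2}$
$f{\left(o \right)} = 5 + o$ ($f{\left(o \right)} = \left(5 + o\right) 1^{2} = \left(5 + o\right) 1 = 5 + o$)
$Y{\left(t,F \right)} = F \left(1 + F\right)$ ($Y{\left(t,F \right)} = F \left(-4 + \left(5 + F\right)\right) = F \left(1 + F\right)$)
$D{\left(E,X \right)} = -5 + E$
$N{\left(T \right)} = 3$ ($N{\left(T \right)} = 4 - \frac{T}{T} = 4 - 1 = 3$)
$N{\left(-5 \right)} D{\left(Y{\left(6,-5 \right)},2 \right)} = 3 \left(-5 - 5 \left(1 - 5\right)\right) = 3 \left(-5 - -20\right) = 3 \left(-5 + 20\right) = 3 \cdot 15 = 45$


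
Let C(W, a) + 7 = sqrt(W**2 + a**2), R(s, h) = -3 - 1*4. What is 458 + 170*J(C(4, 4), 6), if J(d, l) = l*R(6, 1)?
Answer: -6682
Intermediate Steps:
R(s, h) = -7 (R(s, h) = -3 - 4 = -7)
C(W, a) = -7 + sqrt(W**2 + a**2)
J(d, l) = -7*l (J(d, l) = l*(-7) = -7*l)
458 + 170*J(C(4, 4), 6) = 458 + 170*(-7*6) = 458 + 170*(-42) = 458 - 7140 = -6682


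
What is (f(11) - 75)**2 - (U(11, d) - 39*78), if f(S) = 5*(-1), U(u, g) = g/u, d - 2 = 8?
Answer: 103852/11 ≈ 9441.1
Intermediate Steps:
d = 10 (d = 2 + 8 = 10)
f(S) = -5
(f(11) - 75)**2 - (U(11, d) - 39*78) = (-5 - 75)**2 - (10/11 - 39*78) = (-80)**2 - (10*(1/11) - 3042) = 6400 - (10/11 - 3042) = 6400 - 1*(-33452/11) = 6400 + 33452/11 = 103852/11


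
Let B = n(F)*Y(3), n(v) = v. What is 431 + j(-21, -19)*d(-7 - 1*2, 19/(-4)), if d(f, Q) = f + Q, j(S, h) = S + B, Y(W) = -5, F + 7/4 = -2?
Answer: 7391/16 ≈ 461.94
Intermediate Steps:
F = -15/4 (F = -7/4 - 2 = -15/4 ≈ -3.7500)
B = 75/4 (B = -15/4*(-5) = 75/4 ≈ 18.750)
j(S, h) = 75/4 + S (j(S, h) = S + 75/4 = 75/4 + S)
d(f, Q) = Q + f
431 + j(-21, -19)*d(-7 - 1*2, 19/(-4)) = 431 + (75/4 - 21)*(19/(-4) + (-7 - 1*2)) = 431 - 9*(19*(-¼) + (-7 - 2))/4 = 431 - 9*(-19/4 - 9)/4 = 431 - 9/4*(-55/4) = 431 + 495/16 = 7391/16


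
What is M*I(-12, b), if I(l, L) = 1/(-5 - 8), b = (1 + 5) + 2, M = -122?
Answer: 122/13 ≈ 9.3846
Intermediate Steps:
b = 8 (b = 6 + 2 = 8)
I(l, L) = -1/13 (I(l, L) = 1/(-13) = -1/13)
M*I(-12, b) = -122*(-1/13) = 122/13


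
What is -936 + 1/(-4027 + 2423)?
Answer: -1501345/1604 ≈ -936.00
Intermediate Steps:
-936 + 1/(-4027 + 2423) = -936 + 1/(-1604) = -936 - 1/1604 = -1501345/1604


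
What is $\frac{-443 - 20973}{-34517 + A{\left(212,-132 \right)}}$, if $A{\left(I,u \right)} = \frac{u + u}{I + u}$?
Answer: $\frac{214160}{345203} \approx 0.62039$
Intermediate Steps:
$A{\left(I,u \right)} = \frac{2 u}{I + u}$
$\frac{-443 - 20973}{-34517 + A{\left(212,-132 \right)}} = \frac{-443 - 20973}{-34517 + 2 \left(-132\right) \frac{1}{212 - 132}} = - \frac{21416}{-34517 + 2 \left(-132\right) \frac{1}{80}} = - \frac{21416}{-34517 - \frac{33}{10}} = - \frac{21416}{- \frac{345203}{10}} = \left(-21416\right) \left(- \frac{10}{345203}\right) = \frac{214160}{345203}$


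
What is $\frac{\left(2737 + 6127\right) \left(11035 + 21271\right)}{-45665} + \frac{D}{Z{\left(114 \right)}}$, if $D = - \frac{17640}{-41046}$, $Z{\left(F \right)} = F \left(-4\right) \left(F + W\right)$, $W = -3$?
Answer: $- \frac{8263025681317717}{1317679009770} \approx -6270.9$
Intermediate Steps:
$Z{\left(F \right)} = - 4 F \left(-3 + F\right)$ ($Z{\left(F \right)} = F \left(-4\right) \left(F - 3\right) = - 4 F \left(-3 + F\right)$)
$D = \frac{2940}{6841}$ ($D = \left(-17640\right) \left(- \frac{1}{41046}\right) = \frac{2940}{6841} \approx 0.42976$)
$\frac{\left(2737 + 6127\right) \left(11035 + 21271\right)}{-45665} + \frac{D}{Z{\left(114 \right)}} = \frac{\left(2737 + 6127\right) \left(11035 + 21271\right)}{-45665} + \frac{2940}{6841 \cdot 4 \cdot 114 \left(3 - 114\right)} = 8864 \cdot 32306 \left(- \frac{1}{45665}\right) + \frac{2940}{6841 \cdot 4 \cdot 114 \left(3 - 114\right)} = 286360384 \left(- \frac{1}{45665}\right) + \frac{2940}{6841 \cdot 4 \cdot 114 \left(-111\right)} = - \frac{286360384}{45665} + \frac{2940}{6841 \left(-50616\right)} = - \frac{286360384}{45665} + \frac{2940}{6841} \left(- \frac{1}{50616}\right) = - \frac{286360384}{45665} - \frac{245}{28855338} = - \frac{8263025681317717}{1317679009770}$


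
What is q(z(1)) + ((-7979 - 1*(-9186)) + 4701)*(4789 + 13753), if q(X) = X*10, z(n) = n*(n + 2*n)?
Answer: 109546166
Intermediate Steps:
z(n) = 3*n² (z(n) = n*(3*n) = 3*n²)
q(X) = 10*X
q(z(1)) + ((-7979 - 1*(-9186)) + 4701)*(4789 + 13753) = 10*(3*1²) + ((-7979 - 1*(-9186)) + 4701)*(4789 + 13753) = 10*(3*1) + ((-7979 + 9186) + 4701)*18542 = 10*3 + (1207 + 4701)*18542 = 30 + 5908*18542 = 30 + 109546136 = 109546166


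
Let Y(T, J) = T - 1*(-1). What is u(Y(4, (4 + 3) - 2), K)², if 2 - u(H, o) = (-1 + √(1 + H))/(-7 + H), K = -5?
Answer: (3 + √6)²/4 ≈ 7.4242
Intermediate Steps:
Y(T, J) = 1 + T (Y(T, J) = T + 1 = 1 + T)
u(H, o) = 2 - (-1 + √(1 + H))/(-7 + H)
u(Y(4, (4 + 3) - 2), K)² = ((-13 - √(1 + (1 + 4)) + 2*(1 + 4))/(-7 + (1 + 4)))² = ((-13 - √(1 + 5) + 2*5)/(-7 + 5))² = ((-13 - √6 + 10)/(-2))² = (-(-3 - √6)/2)² = (3/2 + √6/2)²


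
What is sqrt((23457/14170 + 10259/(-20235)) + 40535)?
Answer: sqrt(133305660342303946770)/57345990 ≈ 201.34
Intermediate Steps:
sqrt((23457/14170 + 10259/(-20235)) + 40535) = sqrt((23457*(1/14170) + 10259*(-1/20235)) + 40535) = sqrt((23457/14170 - 10259/20235) + 40535) = sqrt(65856473/57345990 + 40535) = sqrt(2324585561123/57345990) = sqrt(133305660342303946770)/57345990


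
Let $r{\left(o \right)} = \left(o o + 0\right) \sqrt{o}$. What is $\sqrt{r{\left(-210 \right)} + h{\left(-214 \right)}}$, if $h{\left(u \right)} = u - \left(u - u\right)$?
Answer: $\sqrt{-214 + 44100 i \sqrt{210}} \approx 565.18 + 565.37 i$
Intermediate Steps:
$h{\left(u \right)} = u$ ($h{\left(u \right)} = u - 0 = u + 0 = u$)
$r{\left(o \right)} = o^{\frac{5}{2}}$ ($r{\left(o \right)} = \left(o^{2} + 0\right) \sqrt{o} = o^{2} \sqrt{o} = o^{\frac{5}{2}}$)
$\sqrt{r{\left(-210 \right)} + h{\left(-214 \right)}} = \sqrt{\left(-210\right)^{\frac{5}{2}} - 214} = \sqrt{44100 i \sqrt{210} - 214} = \sqrt{-214 + 44100 i \sqrt{210}}$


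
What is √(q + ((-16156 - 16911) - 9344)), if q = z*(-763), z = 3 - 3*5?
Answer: 3*I*√3695 ≈ 182.36*I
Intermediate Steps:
z = -12 (z = 3 - 15 = -12)
q = 9156 (q = -12*(-763) = 9156)
√(q + ((-16156 - 16911) - 9344)) = √(9156 + ((-16156 - 16911) - 9344)) = √(9156 + (-33067 - 9344)) = √(9156 - 42411) = √(-33255) = 3*I*√3695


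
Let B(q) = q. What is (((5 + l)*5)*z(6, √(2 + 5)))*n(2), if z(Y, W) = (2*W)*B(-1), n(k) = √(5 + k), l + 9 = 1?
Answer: 210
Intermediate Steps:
l = -8 (l = -9 + 1 = -8)
z(Y, W) = -2*W (z(Y, W) = (2*W)*(-1) = -2*W)
(((5 + l)*5)*z(6, √(2 + 5)))*n(2) = (((5 - 8)*5)*(-2*√(2 + 5)))*√(5 + 2) = ((-3*5)*(-2*√7))*√7 = (-(-30)*√7)*√7 = (30*√7)*√7 = 210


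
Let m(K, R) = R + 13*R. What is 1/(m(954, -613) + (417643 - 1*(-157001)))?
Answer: 1/566062 ≈ 1.7666e-6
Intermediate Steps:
m(K, R) = 14*R
1/(m(954, -613) + (417643 - 1*(-157001))) = 1/(14*(-613) + (417643 - 1*(-157001))) = 1/(-8582 + (417643 + 157001)) = 1/(-8582 + 574644) = 1/566062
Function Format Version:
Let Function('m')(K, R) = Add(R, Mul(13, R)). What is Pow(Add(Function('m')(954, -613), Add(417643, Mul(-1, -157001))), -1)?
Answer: Rational(1, 566062) ≈ 1.7666e-6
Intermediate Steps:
Function('m')(K, R) = Mul(14, R)
Pow(Add(Function('m')(954, -613), Add(417643, Mul(-1, -157001))), -1) = Pow(Add(Mul(14, -613), Add(417643, Mul(-1, -157001))), -1) = Pow(Add(-8582, Add(417643, 157001)), -1) = Pow(Add(-8582, 574644), -1) = Pow(566062, -1) = Rational(1, 566062)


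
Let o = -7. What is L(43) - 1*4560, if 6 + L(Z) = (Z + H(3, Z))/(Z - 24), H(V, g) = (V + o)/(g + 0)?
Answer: -3728577/817 ≈ -4563.7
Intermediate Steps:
H(V, g) = (-7 + V)/g (H(V, g) = (V - 7)/(g + 0) = (-7 + V)/g)
L(Z) = -6 + (Z - 4/Z)/(-24 + Z) (L(Z) = -6 + (Z + (-7 + 3)/Z)/(Z - 24) = -6 + (Z - 4/Z)/(-24 + Z))
L(43) - 1*4560 = (-4 + 43*(144 - 5*43))/(43*(-24 + 43)) - 1*4560 = (1/43)*(-4 + 43*(144 - 215))/19 - 4560 = (1/43)*(1/19)*(-4 + 43*(-71)) - 4560 = (1/43)*(1/19)*(-4 - 3053) - 4560 = (1/43)*(1/19)*(-3057) - 4560 = -3057/817 - 4560 = -3728577/817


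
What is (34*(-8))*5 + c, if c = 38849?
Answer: 37489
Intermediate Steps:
(34*(-8))*5 + c = (34*(-8))*5 + 38849 = -272*5 + 38849 = -1360 + 38849 = 37489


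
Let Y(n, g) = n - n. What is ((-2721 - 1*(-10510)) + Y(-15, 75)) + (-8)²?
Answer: 7853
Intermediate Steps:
Y(n, g) = 0
((-2721 - 1*(-10510)) + Y(-15, 75)) + (-8)² = ((-2721 - 1*(-10510)) + 0) + (-8)² = ((-2721 + 10510) + 0) + 64 = (7789 + 0) + 64 = 7789 + 64 = 7853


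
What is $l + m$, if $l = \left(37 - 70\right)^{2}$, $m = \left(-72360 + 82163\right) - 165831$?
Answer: $-154939$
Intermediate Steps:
$m = -156028$ ($m = 9803 - 165831 = -156028$)
$l = 1089$ ($l = \left(-33\right)^{2} = 1089$)
$l + m = 1089 - 156028 = -154939$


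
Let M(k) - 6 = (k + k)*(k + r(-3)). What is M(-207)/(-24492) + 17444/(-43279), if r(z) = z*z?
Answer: -50963645/13589606 ≈ -3.7502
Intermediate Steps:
r(z) = z²
M(k) = 6 + 2*k*(9 + k) (M(k) = 6 + (k + k)*(k + (-3)²) = 6 + (2*k)*(k + 9) = 6 + (2*k)*(9 + k) = 6 + 2*k*(9 + k))
M(-207)/(-24492) + 17444/(-43279) = (6 + 2*(-207)² + 18*(-207))/(-24492) + 17444/(-43279) = (6 + 2*42849 - 3726)*(-1/24492) + 17444*(-1/43279) = (6 + 85698 - 3726)*(-1/24492) - 17444/43279 = 81978*(-1/24492) - 17444/43279 = -1051/314 - 17444/43279 = -50963645/13589606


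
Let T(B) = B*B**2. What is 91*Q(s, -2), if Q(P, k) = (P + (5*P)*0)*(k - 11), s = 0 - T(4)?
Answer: 75712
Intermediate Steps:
T(B) = B**3
s = -64 (s = 0 - 1*4**3 = 0 - 1*64 = 0 - 64 = -64)
Q(P, k) = P*(-11 + k) (Q(P, k) = (P + 0)*(-11 + k) = P*(-11 + k))
91*Q(s, -2) = 91*(-64*(-11 - 2)) = 91*(-64*(-13)) = 91*832 = 75712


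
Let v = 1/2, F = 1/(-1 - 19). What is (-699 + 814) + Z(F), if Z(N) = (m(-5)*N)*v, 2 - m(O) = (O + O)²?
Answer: 2349/20 ≈ 117.45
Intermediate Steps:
m(O) = 2 - 4*O² (m(O) = 2 - (O + O)² = 2 - (2*O)² = 2 - 4*O²)
F = -1/20 (F = 1/(-20) = -1/20 ≈ -0.050000)
v = ½ ≈ 0.50000
Z(N) = -49*N (Z(N) = ((2 - 4*(-5)²)*N)*(½) = ((2 - 4*25)*N)*(½) = ((2 - 100)*N)*(½) = -98*N*(½) = -49*N)
(-699 + 814) + Z(F) = (-699 + 814) - 49*(-1/20) = 115 + 49/20 = 2349/20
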